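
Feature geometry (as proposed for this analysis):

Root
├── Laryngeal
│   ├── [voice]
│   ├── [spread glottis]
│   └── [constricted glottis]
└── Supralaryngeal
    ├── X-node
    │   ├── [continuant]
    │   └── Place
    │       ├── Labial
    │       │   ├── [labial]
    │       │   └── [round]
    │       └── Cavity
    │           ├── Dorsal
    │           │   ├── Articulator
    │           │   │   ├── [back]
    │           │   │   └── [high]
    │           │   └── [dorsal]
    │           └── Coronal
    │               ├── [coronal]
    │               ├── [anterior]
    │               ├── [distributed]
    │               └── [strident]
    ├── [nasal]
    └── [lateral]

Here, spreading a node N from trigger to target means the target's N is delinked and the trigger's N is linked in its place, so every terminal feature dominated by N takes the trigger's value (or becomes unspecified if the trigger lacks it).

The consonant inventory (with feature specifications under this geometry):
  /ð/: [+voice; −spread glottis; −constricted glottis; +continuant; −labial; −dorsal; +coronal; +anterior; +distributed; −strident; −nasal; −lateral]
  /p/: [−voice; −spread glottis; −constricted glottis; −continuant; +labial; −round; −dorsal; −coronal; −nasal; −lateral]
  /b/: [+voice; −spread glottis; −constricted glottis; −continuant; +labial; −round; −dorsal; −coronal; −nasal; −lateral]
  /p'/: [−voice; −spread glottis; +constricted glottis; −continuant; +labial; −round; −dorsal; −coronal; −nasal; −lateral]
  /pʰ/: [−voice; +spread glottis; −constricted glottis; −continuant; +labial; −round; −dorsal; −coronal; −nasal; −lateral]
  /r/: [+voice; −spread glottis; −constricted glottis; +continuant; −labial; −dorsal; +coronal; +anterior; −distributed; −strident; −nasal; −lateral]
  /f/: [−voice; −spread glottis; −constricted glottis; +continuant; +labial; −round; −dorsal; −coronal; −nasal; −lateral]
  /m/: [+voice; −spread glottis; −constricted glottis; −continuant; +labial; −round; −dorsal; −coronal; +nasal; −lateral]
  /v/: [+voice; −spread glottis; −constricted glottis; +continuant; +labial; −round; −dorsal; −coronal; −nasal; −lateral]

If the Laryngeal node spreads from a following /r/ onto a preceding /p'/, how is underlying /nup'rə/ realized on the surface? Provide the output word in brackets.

Terminals under Laryngeal in this geometry: [voice], [spread glottis], [constricted glottis].
After delinking /p'/'s Laryngeal and linking /r/'s, the affected terminals become [+voice], [−spread glottis], [−constricted glottis]; [continuant], [labial], [round], … (outside Laryngeal) are retained from /p'/.
Among the inventory, only /b/ has exactly this specification, giving the surface form [nubrə].

[nubrə]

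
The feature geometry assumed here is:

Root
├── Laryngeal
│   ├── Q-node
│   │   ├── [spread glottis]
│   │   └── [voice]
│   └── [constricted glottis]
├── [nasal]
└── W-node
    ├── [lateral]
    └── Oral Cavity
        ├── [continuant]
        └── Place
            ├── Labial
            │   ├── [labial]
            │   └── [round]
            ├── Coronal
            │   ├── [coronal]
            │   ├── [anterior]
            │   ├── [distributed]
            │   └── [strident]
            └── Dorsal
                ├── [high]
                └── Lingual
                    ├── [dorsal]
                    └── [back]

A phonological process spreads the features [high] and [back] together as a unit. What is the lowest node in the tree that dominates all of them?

Dorsal

[high] lies under Dorsal (below W-node).
[back]: Root / W-node / Oral Cavity / Place / Dorsal / Lingual / [back].
These paths first converge at Dorsal; no daughter of Dorsal dominates all 2 features, so Dorsal is the minimal constituent.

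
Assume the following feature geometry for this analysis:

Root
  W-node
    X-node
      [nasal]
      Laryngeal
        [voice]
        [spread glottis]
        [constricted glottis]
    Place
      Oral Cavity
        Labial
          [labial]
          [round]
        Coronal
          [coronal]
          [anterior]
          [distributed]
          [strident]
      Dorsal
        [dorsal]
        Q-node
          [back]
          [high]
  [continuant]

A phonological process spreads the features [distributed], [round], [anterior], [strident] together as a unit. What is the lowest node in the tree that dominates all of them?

[distributed]: Root > W-node > Place > Oral Cavity > Coronal > [distributed].
[round] lies under Labial (below W-node).
[anterior]: Root > W-node > Place > Oral Cavity > Coronal > [anterior].
[strident] lies under Coronal (below W-node).
The lowest node appearing on every path is Oral Cavity; each proper daughter of Oral Cavity fails to dominate at least one of the listed features.

Oral Cavity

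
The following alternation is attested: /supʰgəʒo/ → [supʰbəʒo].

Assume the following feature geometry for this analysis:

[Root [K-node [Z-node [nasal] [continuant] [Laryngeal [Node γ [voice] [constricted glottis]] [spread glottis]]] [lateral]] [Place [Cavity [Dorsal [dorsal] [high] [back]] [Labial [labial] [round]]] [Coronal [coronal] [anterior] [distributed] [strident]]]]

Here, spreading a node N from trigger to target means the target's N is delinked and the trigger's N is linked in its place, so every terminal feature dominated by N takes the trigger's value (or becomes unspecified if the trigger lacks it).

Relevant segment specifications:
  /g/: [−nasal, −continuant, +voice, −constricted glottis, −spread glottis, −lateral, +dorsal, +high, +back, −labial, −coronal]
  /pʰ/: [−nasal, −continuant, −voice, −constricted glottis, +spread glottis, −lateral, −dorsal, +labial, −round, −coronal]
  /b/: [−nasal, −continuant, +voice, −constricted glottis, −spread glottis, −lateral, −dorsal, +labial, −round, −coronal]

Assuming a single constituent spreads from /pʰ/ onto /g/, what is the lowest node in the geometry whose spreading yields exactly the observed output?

Cavity

Comparing /g/ with its surface form [b], the features that change are [labial], [round], [dorsal], [high], [back].
Tracing each changed feature up the tree, the paths first meet at Cavity; any lower node misses at least one of them.
Delinking /g/'s Cavity and associating /pʰ/'s Cavity gives precisely the feature bundle of [b].
Features on which the two segments disagree outside Cavity, such as [voice], [spread glottis], are unchanged — nothing dominating them spread, and Cavity is the minimal sufficient constituent.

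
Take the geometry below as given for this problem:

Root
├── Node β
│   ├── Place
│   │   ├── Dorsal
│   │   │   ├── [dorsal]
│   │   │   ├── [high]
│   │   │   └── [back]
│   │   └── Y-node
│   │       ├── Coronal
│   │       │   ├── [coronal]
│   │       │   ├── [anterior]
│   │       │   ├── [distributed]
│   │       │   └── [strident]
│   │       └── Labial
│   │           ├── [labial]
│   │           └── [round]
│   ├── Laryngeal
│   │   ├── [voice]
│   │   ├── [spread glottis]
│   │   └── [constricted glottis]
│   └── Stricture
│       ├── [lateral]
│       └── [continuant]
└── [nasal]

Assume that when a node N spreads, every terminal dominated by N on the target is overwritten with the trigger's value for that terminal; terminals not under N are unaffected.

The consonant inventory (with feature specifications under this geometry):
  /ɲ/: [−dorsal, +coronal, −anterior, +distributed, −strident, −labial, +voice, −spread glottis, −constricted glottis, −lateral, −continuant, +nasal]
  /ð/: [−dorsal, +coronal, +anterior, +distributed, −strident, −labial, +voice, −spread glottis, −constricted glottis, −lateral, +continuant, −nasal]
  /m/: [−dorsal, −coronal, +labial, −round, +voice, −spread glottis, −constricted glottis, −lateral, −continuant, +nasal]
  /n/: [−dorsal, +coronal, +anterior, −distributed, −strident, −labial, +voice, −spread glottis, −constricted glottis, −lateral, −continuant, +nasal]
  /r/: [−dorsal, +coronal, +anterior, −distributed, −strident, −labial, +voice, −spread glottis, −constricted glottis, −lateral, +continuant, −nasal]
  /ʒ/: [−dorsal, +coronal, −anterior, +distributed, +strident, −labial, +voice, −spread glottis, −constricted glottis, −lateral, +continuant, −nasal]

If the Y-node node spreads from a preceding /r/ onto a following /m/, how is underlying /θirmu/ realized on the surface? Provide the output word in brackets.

[θirnu]

Terminals under Y-node in this geometry: [coronal], [anterior], [distributed], [strident], [labial], [round].
After delinking /m/'s Y-node and linking /r/'s, the affected terminals become [+coronal], [+anterior], [−distributed], [−strident], [−labial]; [dorsal], [voice], [spread glottis], … (outside Y-node) are retained from /m/.
The resulting bundle matches /n/ in the inventory; substituting it for /m/ gives [θirnu].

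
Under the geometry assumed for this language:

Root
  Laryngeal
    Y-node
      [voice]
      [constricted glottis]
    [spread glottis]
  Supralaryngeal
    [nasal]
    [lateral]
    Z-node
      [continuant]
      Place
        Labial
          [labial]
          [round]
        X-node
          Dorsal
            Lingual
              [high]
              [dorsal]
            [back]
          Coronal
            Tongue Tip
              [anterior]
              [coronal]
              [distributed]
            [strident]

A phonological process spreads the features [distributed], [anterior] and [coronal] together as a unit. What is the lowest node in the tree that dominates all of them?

Tongue Tip

[distributed] is immediately dominated by Tongue Tip.
[anterior] is immediately dominated by Tongue Tip.
[coronal] is immediately dominated by Tongue Tip.
Tongue Tip is the lowest common ancestor — every listed feature sits under it, and no single subconstituent of Tongue Tip covers them all.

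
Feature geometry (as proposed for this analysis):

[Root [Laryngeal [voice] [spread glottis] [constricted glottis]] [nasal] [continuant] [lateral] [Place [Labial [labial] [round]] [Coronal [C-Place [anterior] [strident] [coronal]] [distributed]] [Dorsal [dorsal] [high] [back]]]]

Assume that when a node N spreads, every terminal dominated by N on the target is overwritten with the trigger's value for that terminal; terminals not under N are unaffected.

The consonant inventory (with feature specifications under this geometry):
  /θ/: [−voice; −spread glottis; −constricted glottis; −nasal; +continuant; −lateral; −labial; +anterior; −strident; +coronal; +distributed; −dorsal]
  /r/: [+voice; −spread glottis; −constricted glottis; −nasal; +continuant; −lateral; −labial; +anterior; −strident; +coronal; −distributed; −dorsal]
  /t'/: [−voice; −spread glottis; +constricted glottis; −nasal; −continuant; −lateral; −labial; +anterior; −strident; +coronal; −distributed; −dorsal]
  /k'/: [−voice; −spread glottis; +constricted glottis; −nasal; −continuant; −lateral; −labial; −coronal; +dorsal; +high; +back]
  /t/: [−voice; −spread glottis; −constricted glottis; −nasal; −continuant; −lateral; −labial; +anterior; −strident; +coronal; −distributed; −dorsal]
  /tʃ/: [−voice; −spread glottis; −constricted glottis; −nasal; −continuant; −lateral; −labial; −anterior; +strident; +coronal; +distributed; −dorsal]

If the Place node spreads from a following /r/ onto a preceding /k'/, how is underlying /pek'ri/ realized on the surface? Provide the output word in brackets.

[pet'ri]

Terminals under Place in this geometry: [labial], [round], [anterior], [strident], [coronal], [distributed], [dorsal], [high], [back].
After delinking /k'/'s Place and linking /r/'s, the affected terminals become [−labial], [+anterior], [−strident], [+coronal], [−distributed], [−dorsal]; [voice], [spread glottis], [constricted glottis], … (outside Place) are retained from /k'/.
Among the inventory, only /t'/ has exactly this specification, giving the surface form [pet'ri].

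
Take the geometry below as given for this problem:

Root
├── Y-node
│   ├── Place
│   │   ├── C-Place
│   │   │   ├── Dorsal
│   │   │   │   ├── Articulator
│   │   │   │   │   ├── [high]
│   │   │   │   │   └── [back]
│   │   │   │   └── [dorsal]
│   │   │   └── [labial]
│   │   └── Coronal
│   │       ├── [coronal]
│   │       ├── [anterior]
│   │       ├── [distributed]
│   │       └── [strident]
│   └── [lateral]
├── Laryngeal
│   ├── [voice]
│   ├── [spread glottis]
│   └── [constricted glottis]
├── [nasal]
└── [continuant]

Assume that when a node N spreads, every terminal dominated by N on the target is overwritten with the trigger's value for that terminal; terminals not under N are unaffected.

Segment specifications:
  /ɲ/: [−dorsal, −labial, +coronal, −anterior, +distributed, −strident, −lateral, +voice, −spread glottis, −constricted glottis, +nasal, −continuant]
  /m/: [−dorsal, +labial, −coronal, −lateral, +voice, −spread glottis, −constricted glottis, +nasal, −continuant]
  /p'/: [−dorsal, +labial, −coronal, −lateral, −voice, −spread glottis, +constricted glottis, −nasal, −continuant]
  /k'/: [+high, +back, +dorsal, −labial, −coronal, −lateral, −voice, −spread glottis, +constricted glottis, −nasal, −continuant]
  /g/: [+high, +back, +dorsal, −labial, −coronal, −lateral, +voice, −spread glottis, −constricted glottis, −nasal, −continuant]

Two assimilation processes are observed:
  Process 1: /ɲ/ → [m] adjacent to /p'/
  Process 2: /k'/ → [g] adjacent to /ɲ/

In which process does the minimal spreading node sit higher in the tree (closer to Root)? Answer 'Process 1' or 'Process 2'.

Process 2

Process 1 alters [labial], [coronal], [anterior], [distributed], [strident]; the lowest common ancestor is Place (depth 2 from Root).
In Process 2, [voice], [constricted glottis] change, so the minimal spreading node is Laryngeal at depth 1.
Laryngeal (depth 1) sits above Place (depth 2), making Process 2 the one with the higher spreading node.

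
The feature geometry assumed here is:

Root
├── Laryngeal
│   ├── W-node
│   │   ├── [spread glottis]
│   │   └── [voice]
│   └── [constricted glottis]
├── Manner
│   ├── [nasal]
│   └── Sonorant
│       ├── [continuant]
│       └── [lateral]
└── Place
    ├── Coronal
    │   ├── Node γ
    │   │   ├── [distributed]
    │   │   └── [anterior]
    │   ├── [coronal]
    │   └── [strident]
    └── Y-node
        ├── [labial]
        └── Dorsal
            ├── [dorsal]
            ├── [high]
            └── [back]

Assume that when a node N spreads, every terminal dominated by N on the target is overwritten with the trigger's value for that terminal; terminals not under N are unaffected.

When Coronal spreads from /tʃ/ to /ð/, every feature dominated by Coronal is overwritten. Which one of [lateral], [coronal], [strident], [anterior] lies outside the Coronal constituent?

[lateral]

Coronal dominates exactly [distributed], [anterior], [coronal], [strident].
Spreading Coronal replaces [strident], [anterior], [coronal] with the trigger's values, since each sits inside the Coronal constituent.
[lateral] attaches under Sonorant, not under Coronal, so /ð/ retains its own value for [lateral].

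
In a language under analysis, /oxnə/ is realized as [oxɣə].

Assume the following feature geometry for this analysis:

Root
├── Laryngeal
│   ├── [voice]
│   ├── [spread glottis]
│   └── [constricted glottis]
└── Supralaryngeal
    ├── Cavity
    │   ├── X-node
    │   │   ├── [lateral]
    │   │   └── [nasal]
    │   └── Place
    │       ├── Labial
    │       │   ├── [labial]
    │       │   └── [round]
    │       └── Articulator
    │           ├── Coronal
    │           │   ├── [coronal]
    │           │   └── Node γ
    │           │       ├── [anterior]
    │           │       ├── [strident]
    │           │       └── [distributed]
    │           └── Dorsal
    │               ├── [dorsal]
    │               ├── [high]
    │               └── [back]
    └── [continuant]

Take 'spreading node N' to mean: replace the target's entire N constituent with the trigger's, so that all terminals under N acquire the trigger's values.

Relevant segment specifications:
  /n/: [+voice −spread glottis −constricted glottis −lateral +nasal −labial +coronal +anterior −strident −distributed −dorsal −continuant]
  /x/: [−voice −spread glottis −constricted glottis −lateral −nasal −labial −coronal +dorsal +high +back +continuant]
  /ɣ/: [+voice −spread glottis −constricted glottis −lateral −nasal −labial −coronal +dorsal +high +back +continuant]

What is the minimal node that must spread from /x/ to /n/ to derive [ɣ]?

Comparing /n/ with its surface form [ɣ], the features that change are [nasal], [continuant], [coronal], [anterior], [distributed], [strident], [dorsal], [high], [back].
In this geometry the lowest node dominating all of them is Supralaryngeal: every daughter of Supralaryngeal dominates only a proper subset, so no lower node suffices.
If Supralaryngeal spreads, every terminal under it takes /x/'s value, producing [ɣ] as observed.
Had Root spread, [voice] would have taken /x/'s value; it stays as in /n/, confirming the spreading constituent is exactly Supralaryngeal.

Supralaryngeal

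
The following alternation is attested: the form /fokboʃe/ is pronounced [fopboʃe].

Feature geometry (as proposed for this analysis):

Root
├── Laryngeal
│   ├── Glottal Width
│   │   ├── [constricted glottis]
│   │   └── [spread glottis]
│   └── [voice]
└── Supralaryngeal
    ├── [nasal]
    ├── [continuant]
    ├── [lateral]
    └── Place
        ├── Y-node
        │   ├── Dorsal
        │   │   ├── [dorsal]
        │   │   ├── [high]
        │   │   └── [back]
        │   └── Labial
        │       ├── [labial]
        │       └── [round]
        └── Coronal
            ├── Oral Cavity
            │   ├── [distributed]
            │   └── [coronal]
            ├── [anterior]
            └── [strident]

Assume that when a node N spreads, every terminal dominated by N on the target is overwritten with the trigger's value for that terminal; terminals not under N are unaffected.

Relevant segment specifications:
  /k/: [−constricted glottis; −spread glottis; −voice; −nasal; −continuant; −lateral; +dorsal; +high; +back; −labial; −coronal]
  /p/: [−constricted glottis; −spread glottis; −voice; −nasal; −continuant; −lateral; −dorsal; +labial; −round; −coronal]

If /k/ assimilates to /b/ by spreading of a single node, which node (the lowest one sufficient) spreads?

Y-node

The alternation /k/ → [p] changes [labial], [round], [dorsal], [high], [back] and nothing else.
The smallest constituent containing every changed terminal is Y-node — each of its daughters lacks at least one of the affected features.
Delinking /k/'s Y-node and associating /b/'s Y-node gives precisely the feature bundle of [p].
[voice] stays as in /k/ although /b/ differs there, so no node dominating it spread; among the remaining candidates Y-node is the lowest that derives the output.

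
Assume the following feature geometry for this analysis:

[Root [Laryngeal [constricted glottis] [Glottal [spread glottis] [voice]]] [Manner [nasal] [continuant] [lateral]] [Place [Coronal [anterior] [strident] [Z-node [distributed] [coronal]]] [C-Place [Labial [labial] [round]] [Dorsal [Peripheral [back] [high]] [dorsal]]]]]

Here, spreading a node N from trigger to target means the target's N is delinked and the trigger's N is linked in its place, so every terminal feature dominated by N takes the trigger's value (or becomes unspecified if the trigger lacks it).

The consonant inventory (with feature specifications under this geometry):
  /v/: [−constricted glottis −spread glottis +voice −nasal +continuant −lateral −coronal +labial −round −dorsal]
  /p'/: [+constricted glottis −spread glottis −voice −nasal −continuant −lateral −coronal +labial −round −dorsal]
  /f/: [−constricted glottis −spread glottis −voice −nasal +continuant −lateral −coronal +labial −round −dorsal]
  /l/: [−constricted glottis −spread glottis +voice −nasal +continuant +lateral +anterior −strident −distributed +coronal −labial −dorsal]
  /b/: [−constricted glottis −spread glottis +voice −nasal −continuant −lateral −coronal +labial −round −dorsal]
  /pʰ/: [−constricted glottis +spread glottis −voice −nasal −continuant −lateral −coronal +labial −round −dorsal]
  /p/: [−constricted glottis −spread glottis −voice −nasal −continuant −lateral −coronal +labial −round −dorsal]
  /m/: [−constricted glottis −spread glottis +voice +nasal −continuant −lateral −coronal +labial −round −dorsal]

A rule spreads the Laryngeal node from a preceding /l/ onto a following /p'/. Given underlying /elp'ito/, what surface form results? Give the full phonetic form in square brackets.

Terminals under Laryngeal in this geometry: [constricted glottis], [spread glottis], [voice].
Spreading Laryngeal from /l/ onto /p'/ replaces those values with /l/'s: [−constricted glottis], [−spread glottis], [+voice]. Features outside Laryngeal ([nasal], [continuant], [lateral], …) stay as in /p'/.
Among the inventory, only /b/ has exactly this specification, giving the surface form [elbito].

[elbito]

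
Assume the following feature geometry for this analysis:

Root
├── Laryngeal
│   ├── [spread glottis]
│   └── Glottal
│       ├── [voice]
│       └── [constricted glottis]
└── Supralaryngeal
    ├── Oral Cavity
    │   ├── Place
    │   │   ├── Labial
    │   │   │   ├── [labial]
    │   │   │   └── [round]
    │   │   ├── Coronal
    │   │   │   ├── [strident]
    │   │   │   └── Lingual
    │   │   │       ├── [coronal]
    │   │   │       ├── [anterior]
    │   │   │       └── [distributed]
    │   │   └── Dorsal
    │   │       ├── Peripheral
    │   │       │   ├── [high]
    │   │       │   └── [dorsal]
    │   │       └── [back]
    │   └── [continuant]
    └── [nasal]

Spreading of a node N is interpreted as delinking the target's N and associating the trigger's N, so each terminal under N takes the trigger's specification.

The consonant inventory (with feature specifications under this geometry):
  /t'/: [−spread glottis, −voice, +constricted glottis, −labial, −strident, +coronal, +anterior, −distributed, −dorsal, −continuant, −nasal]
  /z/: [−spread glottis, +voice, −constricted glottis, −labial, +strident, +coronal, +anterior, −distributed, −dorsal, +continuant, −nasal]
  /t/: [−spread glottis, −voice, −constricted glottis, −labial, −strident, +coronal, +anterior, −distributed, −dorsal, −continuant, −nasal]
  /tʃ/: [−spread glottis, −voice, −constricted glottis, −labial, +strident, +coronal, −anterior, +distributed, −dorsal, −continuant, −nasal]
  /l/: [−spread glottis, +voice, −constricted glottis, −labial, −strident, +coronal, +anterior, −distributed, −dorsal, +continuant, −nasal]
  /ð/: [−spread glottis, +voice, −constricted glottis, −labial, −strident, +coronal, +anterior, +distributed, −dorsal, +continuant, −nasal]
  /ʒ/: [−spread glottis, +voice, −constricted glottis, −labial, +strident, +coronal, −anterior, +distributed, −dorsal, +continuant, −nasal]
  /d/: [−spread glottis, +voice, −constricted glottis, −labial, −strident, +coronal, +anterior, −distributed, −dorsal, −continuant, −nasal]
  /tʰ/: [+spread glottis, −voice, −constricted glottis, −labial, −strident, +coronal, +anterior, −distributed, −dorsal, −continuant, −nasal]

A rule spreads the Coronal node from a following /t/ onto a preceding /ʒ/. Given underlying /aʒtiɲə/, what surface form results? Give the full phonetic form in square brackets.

Terminals under Coronal in this geometry: [strident], [coronal], [anterior], [distributed].
The target acquires /t/'s values for everything under Coronal — [−strident], [+coronal], [+anterior], [−distributed] — while keeping its own [spread glottis], [voice], [constricted glottis], ….
Among the inventory, only /l/ has exactly this specification, giving the surface form [altiɲə].

[altiɲə]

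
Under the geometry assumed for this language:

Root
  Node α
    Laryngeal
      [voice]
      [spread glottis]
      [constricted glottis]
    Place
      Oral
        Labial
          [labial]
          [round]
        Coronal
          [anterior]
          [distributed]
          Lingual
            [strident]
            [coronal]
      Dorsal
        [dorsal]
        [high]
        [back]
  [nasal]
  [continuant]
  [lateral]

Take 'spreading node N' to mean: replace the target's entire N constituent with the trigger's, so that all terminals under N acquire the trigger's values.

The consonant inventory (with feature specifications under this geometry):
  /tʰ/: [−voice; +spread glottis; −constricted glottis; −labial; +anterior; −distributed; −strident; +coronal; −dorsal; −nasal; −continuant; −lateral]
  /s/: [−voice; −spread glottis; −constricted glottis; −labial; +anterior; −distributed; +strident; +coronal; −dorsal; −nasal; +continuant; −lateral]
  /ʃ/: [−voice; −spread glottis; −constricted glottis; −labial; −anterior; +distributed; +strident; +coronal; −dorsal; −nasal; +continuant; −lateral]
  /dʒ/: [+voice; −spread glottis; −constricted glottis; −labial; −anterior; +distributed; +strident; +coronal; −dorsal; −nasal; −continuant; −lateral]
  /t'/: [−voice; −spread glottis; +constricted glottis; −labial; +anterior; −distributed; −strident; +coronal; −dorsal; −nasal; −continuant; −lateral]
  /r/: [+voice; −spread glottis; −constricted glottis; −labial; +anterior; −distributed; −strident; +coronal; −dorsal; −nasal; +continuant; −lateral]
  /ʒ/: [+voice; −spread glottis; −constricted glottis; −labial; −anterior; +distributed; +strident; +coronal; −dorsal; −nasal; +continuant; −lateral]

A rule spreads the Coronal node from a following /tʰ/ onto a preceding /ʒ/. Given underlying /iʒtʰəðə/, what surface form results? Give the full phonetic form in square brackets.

Terminals under Coronal in this geometry: [anterior], [distributed], [strident], [coronal].
The target acquires /tʰ/'s values for everything under Coronal — [+anterior], [−distributed], [−strident], [+coronal] — while keeping its own [voice], [spread glottis], [constricted glottis], ….
This feature bundle is that of [r], so /iʒtʰəðə/ surfaces as [irtʰəðə].

[irtʰəðə]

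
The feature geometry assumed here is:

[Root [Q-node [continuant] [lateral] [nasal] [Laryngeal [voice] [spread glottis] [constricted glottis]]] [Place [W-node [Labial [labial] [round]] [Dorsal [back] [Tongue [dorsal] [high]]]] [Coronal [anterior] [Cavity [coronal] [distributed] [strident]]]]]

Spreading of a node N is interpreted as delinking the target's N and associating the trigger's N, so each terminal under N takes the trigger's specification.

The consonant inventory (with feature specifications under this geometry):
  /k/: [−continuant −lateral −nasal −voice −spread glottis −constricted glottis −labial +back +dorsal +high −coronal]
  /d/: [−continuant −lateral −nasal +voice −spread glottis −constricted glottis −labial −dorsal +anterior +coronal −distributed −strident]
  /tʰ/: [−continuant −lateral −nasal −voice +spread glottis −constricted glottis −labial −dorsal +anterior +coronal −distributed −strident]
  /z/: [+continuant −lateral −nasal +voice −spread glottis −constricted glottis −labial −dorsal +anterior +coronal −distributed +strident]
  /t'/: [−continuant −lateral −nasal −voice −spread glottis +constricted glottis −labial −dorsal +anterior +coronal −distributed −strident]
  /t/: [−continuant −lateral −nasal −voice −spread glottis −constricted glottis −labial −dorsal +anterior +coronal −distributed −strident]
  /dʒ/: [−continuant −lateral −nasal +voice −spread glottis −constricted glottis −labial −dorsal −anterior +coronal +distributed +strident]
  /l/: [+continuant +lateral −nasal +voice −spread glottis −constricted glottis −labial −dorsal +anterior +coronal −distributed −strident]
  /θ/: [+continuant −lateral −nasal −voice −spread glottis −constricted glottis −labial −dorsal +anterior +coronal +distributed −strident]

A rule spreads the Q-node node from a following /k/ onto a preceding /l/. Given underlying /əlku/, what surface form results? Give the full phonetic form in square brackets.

Q-node immediately or transitively dominates [continuant], [lateral], [nasal], [voice], [spread glottis], [constricted glottis].
Spreading Q-node from /k/ onto /l/ replaces those values with /k/'s: [−continuant], [−lateral], [−nasal], [−voice], [−spread glottis], [−constricted glottis]. Features outside Q-node ([labial], [dorsal], [anterior], …) stay as in /l/.
This feature bundle is that of [t], so /əlku/ surfaces as [ətku].

[ətku]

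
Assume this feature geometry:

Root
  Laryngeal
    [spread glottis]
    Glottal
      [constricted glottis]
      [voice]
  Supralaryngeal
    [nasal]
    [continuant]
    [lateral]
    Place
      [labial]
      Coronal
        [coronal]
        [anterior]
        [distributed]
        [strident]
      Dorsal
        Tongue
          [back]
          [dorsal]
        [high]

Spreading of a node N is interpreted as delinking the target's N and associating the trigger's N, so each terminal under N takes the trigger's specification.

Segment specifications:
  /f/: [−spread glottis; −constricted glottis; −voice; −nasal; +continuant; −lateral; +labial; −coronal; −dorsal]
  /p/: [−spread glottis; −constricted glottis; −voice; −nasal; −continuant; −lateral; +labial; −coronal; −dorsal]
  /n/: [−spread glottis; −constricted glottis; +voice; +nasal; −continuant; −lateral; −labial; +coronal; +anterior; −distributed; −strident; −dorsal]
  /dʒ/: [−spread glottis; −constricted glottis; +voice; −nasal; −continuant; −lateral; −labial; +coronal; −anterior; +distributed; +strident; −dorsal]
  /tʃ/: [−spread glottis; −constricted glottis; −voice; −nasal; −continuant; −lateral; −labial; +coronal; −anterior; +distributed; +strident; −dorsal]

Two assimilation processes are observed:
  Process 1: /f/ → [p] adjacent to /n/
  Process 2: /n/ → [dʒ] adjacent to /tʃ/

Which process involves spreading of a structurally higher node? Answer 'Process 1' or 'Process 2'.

Process 1: the feature that changes is [continuant]; the minimal node is [continuant] (depth 2).
Process 2 alters [nasal], [anterior], [distributed], [strident]; the lowest common ancestor is Supralaryngeal (depth 1 from Root).
Depth 1 < depth 2; Process 2 involves the structurally higher constituent Supralaryngeal.

Process 2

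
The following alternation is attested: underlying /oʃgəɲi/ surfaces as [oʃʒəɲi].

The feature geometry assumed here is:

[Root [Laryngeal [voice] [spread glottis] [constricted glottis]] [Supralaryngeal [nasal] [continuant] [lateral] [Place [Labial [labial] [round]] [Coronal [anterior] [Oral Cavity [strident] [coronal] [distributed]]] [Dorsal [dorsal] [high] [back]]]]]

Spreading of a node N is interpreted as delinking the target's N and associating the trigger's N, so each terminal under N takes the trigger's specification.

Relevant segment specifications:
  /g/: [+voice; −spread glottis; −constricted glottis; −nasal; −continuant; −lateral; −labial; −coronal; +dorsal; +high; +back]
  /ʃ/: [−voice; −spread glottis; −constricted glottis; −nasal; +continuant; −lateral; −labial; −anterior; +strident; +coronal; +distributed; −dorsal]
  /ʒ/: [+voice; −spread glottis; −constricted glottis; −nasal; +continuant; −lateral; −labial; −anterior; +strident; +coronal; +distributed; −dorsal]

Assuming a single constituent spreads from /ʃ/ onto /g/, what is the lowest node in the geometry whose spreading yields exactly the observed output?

Comparing /g/ with its surface form [ʒ], the features that change are [continuant], [coronal], [anterior], [distributed], [strident], [dorsal], [high], [back].
Tracing each changed feature up the tree, the paths first meet at Supralaryngeal; any lower node misses at least one of them.
Spreading Supralaryngeal from /ʃ/ overwrites each of those terminals with /ʃ/'s values, yielding exactly [ʒ].
Since [voice] is preserved even though /ʃ/ disagrees there, no node above Supralaryngeal spread.

Supralaryngeal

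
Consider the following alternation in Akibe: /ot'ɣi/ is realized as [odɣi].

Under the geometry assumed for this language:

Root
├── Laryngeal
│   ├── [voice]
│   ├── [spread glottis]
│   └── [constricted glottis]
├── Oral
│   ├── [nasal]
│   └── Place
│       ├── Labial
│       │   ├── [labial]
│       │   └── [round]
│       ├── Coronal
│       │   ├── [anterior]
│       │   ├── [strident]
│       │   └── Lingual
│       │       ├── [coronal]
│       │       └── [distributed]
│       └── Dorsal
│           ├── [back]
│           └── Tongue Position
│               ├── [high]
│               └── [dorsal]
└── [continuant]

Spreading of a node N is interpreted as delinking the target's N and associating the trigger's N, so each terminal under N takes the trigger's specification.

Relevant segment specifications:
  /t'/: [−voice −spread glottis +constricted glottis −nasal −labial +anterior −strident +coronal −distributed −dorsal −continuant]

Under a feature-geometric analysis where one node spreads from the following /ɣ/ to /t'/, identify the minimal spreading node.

Comparing /t'/ with its surface form [d], the features that change are [voice], [constricted glottis].
Tracing each changed feature up the tree, the paths first meet at Laryngeal; any lower node misses at least one of them.
Spreading Laryngeal from /ɣ/ overwrites each of those terminals with /ɣ/'s values, yielding exactly [d].
[continuant], [coronal] — on which /ɣ/ differs from /t'/ — are unchanged, so Root cannot have spread; the constituent is no larger than Laryngeal.

Laryngeal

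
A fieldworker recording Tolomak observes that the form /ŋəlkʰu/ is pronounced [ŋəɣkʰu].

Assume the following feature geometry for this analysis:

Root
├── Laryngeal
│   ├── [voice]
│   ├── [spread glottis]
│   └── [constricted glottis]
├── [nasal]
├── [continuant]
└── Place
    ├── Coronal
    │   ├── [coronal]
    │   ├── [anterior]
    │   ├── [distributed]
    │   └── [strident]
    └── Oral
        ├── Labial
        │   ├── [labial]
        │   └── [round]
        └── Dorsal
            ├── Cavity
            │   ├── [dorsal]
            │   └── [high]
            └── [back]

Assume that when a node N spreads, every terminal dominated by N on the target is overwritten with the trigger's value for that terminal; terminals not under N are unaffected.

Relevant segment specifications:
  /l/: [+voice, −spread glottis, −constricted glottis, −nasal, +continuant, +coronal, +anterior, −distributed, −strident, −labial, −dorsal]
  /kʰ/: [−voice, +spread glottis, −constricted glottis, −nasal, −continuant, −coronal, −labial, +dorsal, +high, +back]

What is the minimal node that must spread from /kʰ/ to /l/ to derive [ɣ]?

Comparing /l/ with its surface form [ɣ], the features that change are [coronal], [anterior], [distributed], [strident], [dorsal], [high], [back].
These terminals are all dominated by Place, and no proper subconstituent of Place covers them all; Place is their lowest common ancestor.
Delinking /l/'s Place and associating /kʰ/'s Place gives precisely the feature bundle of [ɣ].
Had Root spread, [voice], [continuant] would have taken /kʰ/'s values; they stay as in /l/, confirming the spreading constituent is exactly Place.

Place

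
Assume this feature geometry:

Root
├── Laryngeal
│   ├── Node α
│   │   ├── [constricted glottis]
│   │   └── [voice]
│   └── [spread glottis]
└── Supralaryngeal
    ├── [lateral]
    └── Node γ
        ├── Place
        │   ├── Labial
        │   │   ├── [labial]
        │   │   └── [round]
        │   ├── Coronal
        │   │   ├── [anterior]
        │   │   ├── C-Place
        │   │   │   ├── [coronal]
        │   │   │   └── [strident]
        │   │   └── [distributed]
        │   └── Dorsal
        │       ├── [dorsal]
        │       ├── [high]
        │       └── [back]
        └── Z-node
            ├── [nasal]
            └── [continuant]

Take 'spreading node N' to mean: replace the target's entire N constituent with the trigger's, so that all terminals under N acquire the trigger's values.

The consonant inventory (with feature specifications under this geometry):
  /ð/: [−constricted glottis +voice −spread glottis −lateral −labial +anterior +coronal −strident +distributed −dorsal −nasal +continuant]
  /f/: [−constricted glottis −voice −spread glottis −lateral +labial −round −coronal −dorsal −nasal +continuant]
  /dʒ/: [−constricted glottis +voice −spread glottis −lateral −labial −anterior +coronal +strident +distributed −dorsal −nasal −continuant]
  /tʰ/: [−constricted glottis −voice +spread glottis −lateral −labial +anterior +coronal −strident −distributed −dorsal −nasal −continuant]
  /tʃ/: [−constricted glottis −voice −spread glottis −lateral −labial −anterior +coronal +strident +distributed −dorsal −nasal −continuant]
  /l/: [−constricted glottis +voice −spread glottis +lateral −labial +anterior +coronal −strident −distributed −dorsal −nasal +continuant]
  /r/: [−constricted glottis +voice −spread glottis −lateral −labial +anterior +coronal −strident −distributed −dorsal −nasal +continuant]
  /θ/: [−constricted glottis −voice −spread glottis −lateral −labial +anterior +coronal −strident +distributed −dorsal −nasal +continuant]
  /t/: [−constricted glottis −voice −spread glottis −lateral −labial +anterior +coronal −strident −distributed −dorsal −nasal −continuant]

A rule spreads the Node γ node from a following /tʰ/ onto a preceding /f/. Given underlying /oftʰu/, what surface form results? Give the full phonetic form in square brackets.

[ottʰu]

Node γ immediately or transitively dominates [labial], [round], [anterior], [coronal], [strident], [distributed], [dorsal], [high], [back], [nasal], [continuant].
After delinking /f/'s Node γ and linking /tʰ/'s, the affected terminals become [−labial], [+anterior], [+coronal], [−strident], [−distributed], [−dorsal], [−nasal], [−continuant]; [constricted glottis], [voice], [spread glottis], … (outside Node γ) are retained from /f/.
This feature bundle is that of [t], so /oftʰu/ surfaces as [ottʰu].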